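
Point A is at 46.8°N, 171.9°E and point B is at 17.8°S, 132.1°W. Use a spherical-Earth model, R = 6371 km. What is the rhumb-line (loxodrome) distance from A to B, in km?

Rhumb course C = atan2(Δλ, Δψ) with Δψ = ln[tan(π/4+φ₂/2)/tan(π/4+φ₁/2)] = -1.2423, Δλ = +0.9774 → C = 141.81°
d = R·|Δφ| / |cos C| = 6371·1.12748 / 0.78592 = 9140 km

9140 km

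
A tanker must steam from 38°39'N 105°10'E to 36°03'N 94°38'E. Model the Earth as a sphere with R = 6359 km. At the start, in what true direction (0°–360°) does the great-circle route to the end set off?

256.0°

N = sin Δλ·cos φ₂ = -0.1478;  D = cos φ₁ sin φ₂ − sin φ₁ cos φ₂ cos Δλ = -0.0369
initial course = atan2(N, D) = 256.00°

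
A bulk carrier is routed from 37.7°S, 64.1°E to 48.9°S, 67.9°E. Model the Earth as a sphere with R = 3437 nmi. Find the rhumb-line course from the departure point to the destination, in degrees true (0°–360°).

Δψ = ln[tan(π/4+φ₂/2)/tan(π/4+φ₁/2)] = -0.2698
Δλ = +0.0663 rad (taken the short way round)
course = atan2(Δλ, Δψ) = 166.19°

166.2°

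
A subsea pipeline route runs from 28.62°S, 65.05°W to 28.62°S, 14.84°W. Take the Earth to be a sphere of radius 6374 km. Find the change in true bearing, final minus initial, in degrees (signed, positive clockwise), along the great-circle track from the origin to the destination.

At departure: θ₁ = atan2(sin Δλ cos φ₂, cos φ₁ sin φ₂ − sin φ₁ cos φ₂ cos Δλ) = 102.65°
At arrival: θ₂ = atan2(sin Δλ cos φ₁, −cos φ₂ sin φ₁ + sin φ₂ cos φ₁ cos Δλ) = 77.35°
Δθ = θ₂ − θ₁ = -25.3°

-25.3°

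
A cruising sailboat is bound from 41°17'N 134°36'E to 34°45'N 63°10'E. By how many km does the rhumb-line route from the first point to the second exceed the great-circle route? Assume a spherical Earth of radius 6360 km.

169 km

Great circle: cos σ = sin φ₁ sin φ₂ + cos φ₁ cos φ₂ cos Δλ,  σ = 0.9610 rad → d_gc = 6112.2 km
Rhumb line: Δψ = -0.1449, q = Δφ/Δψ = 0.7869, d_rh = R√(Δφ²+q²Δλ²) = 6281.4 km
Excess = 6281.4 − 6112.2 = 169.2 ≈ 169 km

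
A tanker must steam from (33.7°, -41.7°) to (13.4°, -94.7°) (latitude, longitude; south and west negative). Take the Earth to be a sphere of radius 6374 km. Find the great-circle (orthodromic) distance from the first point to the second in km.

cos σ = sin φ₁ sin φ₂ + cos φ₁ cos φ₂ cos Δλ
      = sin(33.70°)sin(13.40°) + cos(33.70°)cos(13.40°)cos(-53.00°) = 0.6156
σ = 52.002° → d = Rσ = 6374·0.90760 = 5785 km

5785 km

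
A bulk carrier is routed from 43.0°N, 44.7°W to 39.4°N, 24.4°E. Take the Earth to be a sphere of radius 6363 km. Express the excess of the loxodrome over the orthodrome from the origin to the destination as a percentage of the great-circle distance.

Great circle: σ = 0.8834 rad → d_gc = Rσ = 5621.4 km
Rhumb: Δφ = -0.0628, Δλ = +1.2060, Δψ = -0.0835, q = Δφ/Δψ = 0.7521 → d_rh = R√(Δφ²+q²Δλ²) = 5785.4 km
Excess = (5785.4 − 5621.4) / 5621.4 = 164.0 / 5621.4 = 2.92% ≈ 2.9%

2.9%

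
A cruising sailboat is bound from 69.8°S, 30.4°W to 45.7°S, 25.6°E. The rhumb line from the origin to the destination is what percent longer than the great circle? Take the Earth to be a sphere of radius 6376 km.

Great circle: σ = 0.6325 rad → d_gc = Rσ = 4033.1 km
Rhumb: Δφ = +0.4206, Δλ = +0.9774, Δψ = +0.8265, q = Δφ/Δψ = 0.5089 → d_rh = R√(Δφ²+q²Δλ²) = 4153.4 km
Excess = (4153.4 − 4033.1) / 4033.1 = 120.3 / 4033.1 = 2.98% ≈ 3.0%

3.0%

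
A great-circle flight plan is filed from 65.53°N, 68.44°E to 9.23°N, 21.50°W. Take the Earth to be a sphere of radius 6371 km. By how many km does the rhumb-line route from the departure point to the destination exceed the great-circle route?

462 km

Great circle: cos σ = sin φ₁ sin φ₂ + cos φ₁ cos φ₂ cos Δλ,  σ = 1.4238 rad → d_gc = 9071.3 km
Rhumb line: Δψ = -1.3668, q = Δφ/Δψ = 0.7189, d_rh = R√(Δφ²+q²Δλ²) = 9533.5 km
Excess = 9533.5 − 9071.3 = 462.2 ≈ 462 km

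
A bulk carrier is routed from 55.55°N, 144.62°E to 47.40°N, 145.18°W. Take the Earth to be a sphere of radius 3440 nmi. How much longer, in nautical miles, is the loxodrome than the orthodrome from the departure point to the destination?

107 nmi

Great circle: cos σ = sin φ₁ sin φ₂ + cos φ₁ cos φ₂ cos Δλ,  σ = 0.7426 rad → d_gc = 2554.6 nmi
Rhumb line: Δψ = -0.2292, q = Δφ/Δψ = 0.6207, d_rh = R√(Δφ²+q²Δλ²) = 2661.3 nmi
Excess = 2661.3 − 2554.6 = 106.7 ≈ 107 nmi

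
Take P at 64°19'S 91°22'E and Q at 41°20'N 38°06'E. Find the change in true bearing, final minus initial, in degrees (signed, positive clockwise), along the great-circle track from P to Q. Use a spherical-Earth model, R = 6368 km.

+18.8°

At departure: θ₁ = atan2(sin Δλ cos φ₂, cos φ₁ sin φ₂ − sin φ₁ cos φ₂ cos Δλ) = 318.95°
At arrival: θ₂ = atan2(sin Δλ cos φ₁, −cos φ₂ sin φ₁ + sin φ₂ cos φ₁ cos Δλ) = 337.72°
Δθ = θ₂ − θ₁ = +18.8°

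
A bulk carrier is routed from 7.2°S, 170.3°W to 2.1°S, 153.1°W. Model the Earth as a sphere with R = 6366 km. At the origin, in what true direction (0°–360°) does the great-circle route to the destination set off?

N = sin Δλ·cos φ₂ = +0.2955;  D = cos φ₁ sin φ₂ − sin φ₁ cos φ₂ cos Δλ = +0.0833
initial course = atan2(N, D) = 74.26°

74.3°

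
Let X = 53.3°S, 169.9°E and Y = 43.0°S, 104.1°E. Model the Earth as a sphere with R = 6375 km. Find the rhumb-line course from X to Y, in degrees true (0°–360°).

283.3°

Meridional parts: M(φ₁)=-1.1036, M(φ₂)=-0.8328 → ΔM = +0.2707;  Δλ = -1.1484 rad
tan C = Δλ / ΔM = -4.2421 → C = 283.26°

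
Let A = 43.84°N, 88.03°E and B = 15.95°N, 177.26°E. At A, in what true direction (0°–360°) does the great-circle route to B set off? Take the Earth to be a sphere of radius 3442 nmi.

N = sin Δλ·cos φ₂ = +0.9614;  D = cos φ₁ sin φ₂ − sin φ₁ cos φ₂ cos Δλ = +0.1893
initial course = atan2(N, D) = 78.86°

78.9°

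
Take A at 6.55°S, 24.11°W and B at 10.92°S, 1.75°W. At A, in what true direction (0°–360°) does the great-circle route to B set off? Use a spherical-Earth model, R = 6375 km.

θ = atan2( sin Δλ·cos φ₂ ,  cos φ₁ sin φ₂ − sin φ₁ cos φ₂ cos Δλ )
  = atan2(+0.3735, -0.0846) = 102.76°

102.8°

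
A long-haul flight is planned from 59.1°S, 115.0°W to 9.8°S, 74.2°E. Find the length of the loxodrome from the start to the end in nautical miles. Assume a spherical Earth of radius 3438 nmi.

8450 nmi

Δψ = ln[tan(π/4+φ₂/2)/tan(π/4+φ₁/2)] = +1.1141;  Δφ = +0.8604 rad,  Δλ = -2.9810 rad
q = Δφ/Δψ = 0.7723
d = R·√(Δφ² + q²Δλ²) = 3438·2.45789 = 8450 nmi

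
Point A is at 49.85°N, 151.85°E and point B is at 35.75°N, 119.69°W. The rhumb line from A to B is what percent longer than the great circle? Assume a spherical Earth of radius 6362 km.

Great circle: σ = 1.0921 rad → d_gc = Rσ = 6947.8 km
Rhumb: Δφ = -0.2461, Δλ = +1.5439, Δψ = -0.3377, q = Δφ/Δψ = 0.7287 → d_rh = R√(Δφ²+q²Δλ²) = 7326.5 km
Excess = (7326.5 − 6947.8) / 6947.8 = 378.7 / 6947.8 = 5.451% ≈ 5.5%

5.5%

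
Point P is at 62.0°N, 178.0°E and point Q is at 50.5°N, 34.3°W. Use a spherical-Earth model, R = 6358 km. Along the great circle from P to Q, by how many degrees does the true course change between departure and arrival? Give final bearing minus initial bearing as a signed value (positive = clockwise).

At departure: θ₁ = atan2(sin Δλ cos φ₂, cos φ₁ sin φ₂ − sin φ₁ cos φ₂ cos Δλ) = 22.10°
At arrival: θ₂ = atan2(sin Δλ cos φ₁, −cos φ₂ sin φ₁ + sin φ₂ cos φ₁ cos Δλ) = 163.88°
Δθ = θ₂ − θ₁ = +141.8°

+141.8°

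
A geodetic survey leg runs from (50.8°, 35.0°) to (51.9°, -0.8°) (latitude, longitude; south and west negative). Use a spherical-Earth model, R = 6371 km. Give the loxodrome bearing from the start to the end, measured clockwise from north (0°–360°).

272.8°

Meridional parts: M(φ₁)=+1.0326, M(φ₂)=+1.0633 → ΔM = +0.0307;  Δλ = -0.6248 rad
tan C = Δλ / ΔM = -20.3253 → C = 272.82°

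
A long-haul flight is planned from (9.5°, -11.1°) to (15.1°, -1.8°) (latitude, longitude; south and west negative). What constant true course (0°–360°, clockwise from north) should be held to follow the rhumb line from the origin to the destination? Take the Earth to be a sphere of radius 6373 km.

Δψ = ln[tan(π/4+φ₂/2)/tan(π/4+φ₁/2)] = +0.1001
Δλ = +0.1623 rad (taken the short way round)
course = atan2(Δλ, Δψ) = 58.34°

58.3°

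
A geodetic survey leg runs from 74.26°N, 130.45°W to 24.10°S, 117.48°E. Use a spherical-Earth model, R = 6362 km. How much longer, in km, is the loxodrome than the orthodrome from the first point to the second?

Great circle: cos σ = sin φ₁ sin φ₂ + cos φ₁ cos φ₂ cos Δλ,  σ = 2.0784 rad → d_gc = 13222.6 km
Rhumb line: Δψ = -2.4125, q = Δφ/Δψ = 0.7116, d_rh = R√(Δφ²+q²Δλ²) = 14060.5 km
Excess = 14060.5 − 13222.6 = 837.9 ≈ 838 km

838 km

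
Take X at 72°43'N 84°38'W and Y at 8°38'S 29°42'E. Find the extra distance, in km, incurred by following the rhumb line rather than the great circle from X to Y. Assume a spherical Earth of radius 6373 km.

956 km

Great circle: cos σ = sin φ₁ sin φ₂ + cos φ₁ cos φ₂ cos Δλ,  σ = 1.8383 rad → d_gc = 11715.74 km
Rhumb line: Δψ = -2.0353, q = Δφ/Δψ = 0.6976, d_rh = R√(Δφ²+q²Δλ²) = 12672.17 km
Excess = 12672.17 − 11715.74 = 956.43 ≈ 956 km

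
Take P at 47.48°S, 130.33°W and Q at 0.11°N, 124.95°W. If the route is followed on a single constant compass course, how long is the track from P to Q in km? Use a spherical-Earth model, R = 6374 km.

5320 km

Rhumb course C = atan2(Δλ, Δψ) with Δψ = ln[tan(π/4+φ₂/2)/tan(π/4+φ₁/2)] = +0.9459, Δλ = +0.0939 → C = 5.67°
d = R·|Δφ| / |cos C| = 6374·0.83060 / 0.99511 = 5320 km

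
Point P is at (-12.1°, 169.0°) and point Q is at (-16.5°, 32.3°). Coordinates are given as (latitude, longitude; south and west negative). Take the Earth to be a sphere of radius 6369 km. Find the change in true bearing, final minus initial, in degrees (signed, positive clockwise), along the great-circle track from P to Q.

At departure: θ₁ = atan2(sin Δλ cos φ₂, cos φ₁ sin φ₂ − sin φ₁ cos φ₂ cos Δλ) = 237.19°
At arrival: θ₂ = atan2(sin Δλ cos φ₁, −cos φ₂ sin φ₁ + sin φ₂ cos φ₁ cos Δλ) = 301.01°
Δθ = θ₂ − θ₁ = +63.8°

+63.8°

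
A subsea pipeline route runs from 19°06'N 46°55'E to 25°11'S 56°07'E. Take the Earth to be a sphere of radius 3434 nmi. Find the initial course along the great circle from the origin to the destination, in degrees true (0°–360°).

N = sin Δλ·cos φ₂ = +0.1447;  D = cos φ₁ sin φ₂ − sin φ₁ cos φ₂ cos Δλ = -0.6944
initial course = atan2(N, D) = 168.23°

168.2°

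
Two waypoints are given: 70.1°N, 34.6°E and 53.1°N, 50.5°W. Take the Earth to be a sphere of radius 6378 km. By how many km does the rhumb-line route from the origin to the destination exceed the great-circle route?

Great circle: cos σ = sin φ₁ sin φ₂ + cos φ₁ cos φ₂ cos Δλ,  σ = 0.6929 rad → d_gc = 4419.4 km
Rhumb line: Δψ = -0.6428, q = Δφ/Δψ = 0.4616, d_rh = R√(Δφ²+q²Δλ²) = 4764.6 km
Excess = 4764.6 − 4419.4 = 345.2 ≈ 345 km

345 km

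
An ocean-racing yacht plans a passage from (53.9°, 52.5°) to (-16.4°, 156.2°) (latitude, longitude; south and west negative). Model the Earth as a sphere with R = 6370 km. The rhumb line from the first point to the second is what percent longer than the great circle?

Great circle: σ = 1.9412 rad → d_gc = Rσ = 12365.5 km
Rhumb: Δφ = -1.2270, Δλ = +1.8099, Δψ = -1.4114, q = Δφ/Δψ = 0.8693 → d_rh = R√(Δφ²+q²Δλ²) = 12709.6 km
Excess = (12709.6 − 12365.5) / 12365.5 = 344.1 / 12365.5 = 2.78% ≈ 2.8%

2.8%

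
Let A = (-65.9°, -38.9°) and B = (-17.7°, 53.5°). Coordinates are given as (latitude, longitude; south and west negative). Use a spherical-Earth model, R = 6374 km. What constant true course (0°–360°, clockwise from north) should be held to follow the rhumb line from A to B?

52.7°

Δψ = ln[tan(π/4+φ₂/2)/tan(π/4+φ₁/2)] = +1.2303
Δλ = +1.6127 rad (taken the short way round)
course = atan2(Δλ, Δψ) = 52.66°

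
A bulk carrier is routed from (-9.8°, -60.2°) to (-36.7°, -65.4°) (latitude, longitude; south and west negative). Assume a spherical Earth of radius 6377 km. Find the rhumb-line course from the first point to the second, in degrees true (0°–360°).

Meridional parts: M(φ₁)=-0.1719, M(φ₂)=-0.6894 → ΔM = -0.5176;  Δλ = -0.0908 rad
tan C = Δλ / ΔM = +0.1754 → C = 189.95°

189.9°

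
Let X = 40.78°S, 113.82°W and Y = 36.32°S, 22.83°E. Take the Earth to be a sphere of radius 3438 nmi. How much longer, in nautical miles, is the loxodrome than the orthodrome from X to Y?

Great circle: cos σ = sin φ₁ sin φ₂ + cos φ₁ cos φ₂ cos Δλ,  σ = 1.6276 rad → d_gc = 5595.8 nmi
Rhumb line: Δψ = +0.0996, q = Δφ/Δψ = 0.7816, d_rh = R√(Δφ²+q²Δλ²) = 6414.5 nmi
Excess = 6414.5 − 5595.8 = 818.7 ≈ 819 nmi

819 nmi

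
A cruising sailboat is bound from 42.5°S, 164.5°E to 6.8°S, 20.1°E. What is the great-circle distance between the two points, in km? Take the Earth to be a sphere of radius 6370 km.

Haversine: a = sin²(Δφ/2)+cos φ₁ cos φ₂ sin²(Δλ/2) = 0.75764;  σ = 2·atan2(√a,√(1−a))
σ = 121.016° → d = Rσ = 6370·2.11212 = 13454 km

13454 km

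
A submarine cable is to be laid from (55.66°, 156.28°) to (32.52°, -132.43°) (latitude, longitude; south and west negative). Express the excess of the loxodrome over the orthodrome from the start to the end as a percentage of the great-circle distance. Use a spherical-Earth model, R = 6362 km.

Great circle: σ = 0.9317 rad → d_gc = Rσ = 5927.5 km
Rhumb: Δφ = -0.4039, Δλ = +1.2442, Δψ = -0.5737, q = Δφ/Δψ = 0.7039 → d_rh = R√(Δφ²+q²Δλ²) = 6136.2 km
Excess = (6136.2 − 5927.5) / 5927.5 = 208.7 / 5927.5 = 3.52% ≈ 3.5%

3.5%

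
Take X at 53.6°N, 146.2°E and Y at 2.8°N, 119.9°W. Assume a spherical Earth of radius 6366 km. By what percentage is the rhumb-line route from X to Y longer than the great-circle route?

Great circle: σ = 1.5718 rad → d_gc = Rσ = 10006.0 km
Rhumb: Δφ = -0.8866, Δλ = +1.6389, Δψ = -1.0635, q = Δφ/Δψ = 0.8337 → d_rh = R√(Δφ²+q²Δλ²) = 10369.0 km
Excess = (10369.0 − 10006.0) / 10006.0 = 363.0 / 10006.0 = 3.63% ≈ 3.6%

3.6%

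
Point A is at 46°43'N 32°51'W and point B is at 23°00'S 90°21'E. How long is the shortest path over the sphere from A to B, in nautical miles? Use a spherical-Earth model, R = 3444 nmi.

7757 nmi

cos σ = sin φ₁ sin φ₂ + cos φ₁ cos φ₂ cos Δλ
      = sin(46.72°)sin(-23.00°) + cos(46.72°)cos(-23.00°)cos(123.20°) = -0.6300
σ = 129.051° → d = Rσ = 3444·2.25236 = 7757 nmi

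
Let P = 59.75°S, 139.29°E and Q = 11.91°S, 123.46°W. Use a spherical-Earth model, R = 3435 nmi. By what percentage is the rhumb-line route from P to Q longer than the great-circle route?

5.6%

Great circle: σ = 1.4545 rad → d_gc = Rσ = 4996.1 nmi
Rhumb: Δφ = +0.8350, Δλ = +1.6973, Δψ = +1.0989, q = Δφ/Δψ = 0.7598 → d_rh = R√(Δφ²+q²Δλ²) = 5277.5 nmi
Excess = (5277.5 − 4996.1) / 4996.1 = 281.4 / 4996.1 = 5.63% ≈ 5.6%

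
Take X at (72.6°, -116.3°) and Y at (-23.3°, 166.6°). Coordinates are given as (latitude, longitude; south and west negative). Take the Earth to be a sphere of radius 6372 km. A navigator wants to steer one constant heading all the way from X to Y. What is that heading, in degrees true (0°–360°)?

210.4°

Δψ = ln[tan(π/4+φ₂/2)/tan(π/4+φ₁/2)] = -2.2955
Δλ = -1.3456 rad (taken the short way round)
course = atan2(Δλ, Δψ) = 210.38°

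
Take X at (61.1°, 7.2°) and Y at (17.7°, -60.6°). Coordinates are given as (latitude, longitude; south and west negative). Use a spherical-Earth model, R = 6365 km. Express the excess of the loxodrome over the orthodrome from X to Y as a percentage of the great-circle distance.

2.8%

Great circle: σ = 1.1151 rad → d_gc = Rσ = 7097.3 km
Rhumb: Δφ = -0.7575, Δλ = -1.1833, Δψ = -1.0421, q = Δφ/Δψ = 0.7269 → d_rh = R√(Δφ²+q²Δλ²) = 7295.2 km
Excess = (7295.2 − 7097.3) / 7097.3 = 197.9 / 7097.3 = 2.79% ≈ 2.8%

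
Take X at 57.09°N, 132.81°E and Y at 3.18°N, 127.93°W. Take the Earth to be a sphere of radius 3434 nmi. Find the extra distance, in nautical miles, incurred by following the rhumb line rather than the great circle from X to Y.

259 nmi

Great circle: cos σ = sin φ₁ sin φ₂ + cos φ₁ cos φ₂ cos Δλ,  σ = 1.6115 rad → d_gc = 5534.00 nmi
Rhumb line: Δψ = -1.1640, q = Δφ/Δψ = 0.8083, d_rh = R√(Δφ²+q²Δλ²) = 5793.45 nmi
Excess = 5793.45 − 5534.00 = 259.45 ≈ 259 nmi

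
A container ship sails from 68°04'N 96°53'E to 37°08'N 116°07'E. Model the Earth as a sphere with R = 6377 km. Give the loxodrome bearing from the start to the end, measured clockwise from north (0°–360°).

Δψ = ln[tan(π/4+φ₂/2)/tan(π/4+φ₁/2)] = -0.9421
Δλ = +0.3357 rad (taken the short way round)
course = atan2(Δλ, Δψ) = 160.39°

160.4°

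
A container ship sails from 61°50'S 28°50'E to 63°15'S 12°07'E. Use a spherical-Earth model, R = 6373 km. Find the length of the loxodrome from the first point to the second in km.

872 km

Δψ = ln[tan(π/4+φ₂/2)/tan(π/4+φ₁/2)] = -0.0536;  Δφ = -0.0247 rad,  Δλ = -0.2918 rad
q = Δφ/Δψ = 0.4610
d = R·√(Δφ² + q²Δλ²) = 6373·0.13676 = 872 km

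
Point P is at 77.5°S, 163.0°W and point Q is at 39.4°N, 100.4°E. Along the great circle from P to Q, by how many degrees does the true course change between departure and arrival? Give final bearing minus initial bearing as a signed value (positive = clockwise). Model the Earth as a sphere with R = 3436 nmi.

+70.0°

At departure: θ₁ = atan2(sin Δλ cos φ₂, cos φ₁ sin φ₂ − sin φ₁ cos φ₂ cos Δλ) = 273.78°
At arrival: θ₂ = atan2(sin Δλ cos φ₁, −cos φ₂ sin φ₁ + sin φ₂ cos φ₁ cos Δλ) = 343.77°
Δθ = θ₂ − θ₁ = +70.0°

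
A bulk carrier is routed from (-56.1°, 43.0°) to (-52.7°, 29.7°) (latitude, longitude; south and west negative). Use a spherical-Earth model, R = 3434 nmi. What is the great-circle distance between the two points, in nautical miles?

506 nmi

Haversine: a = sin²(Δφ/2)+cos φ₁ cos φ₂ sin²(Δλ/2) = 0.00541;  σ = 2·atan2(√a,√(1−a))
σ = 8.438° → d = Rσ = 3434·0.14727 = 506 nmi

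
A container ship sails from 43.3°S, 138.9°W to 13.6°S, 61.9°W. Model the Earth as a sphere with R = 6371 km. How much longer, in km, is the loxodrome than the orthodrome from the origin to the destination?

Great circle: cos σ = sin φ₁ sin φ₂ + cos φ₁ cos φ₂ cos Δλ,  σ = 1.2447 rad → d_gc = 7929.7 km
Rhumb line: Δψ = +0.6004, q = Δφ/Δψ = 0.8634, d_rh = R√(Δφ²+q²Δλ²) = 8096.4 km
Excess = 8096.4 − 7929.7 = 166.7 ≈ 167 km

167 km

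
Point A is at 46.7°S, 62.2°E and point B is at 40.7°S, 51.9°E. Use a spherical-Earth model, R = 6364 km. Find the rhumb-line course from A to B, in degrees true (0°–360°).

Δψ = ln[tan(π/4+φ₂/2)/tan(π/4+φ₁/2)] = +0.1450
Δλ = -0.1798 rad (taken the short way round)
course = atan2(Δλ, Δψ) = 308.90°

308.9°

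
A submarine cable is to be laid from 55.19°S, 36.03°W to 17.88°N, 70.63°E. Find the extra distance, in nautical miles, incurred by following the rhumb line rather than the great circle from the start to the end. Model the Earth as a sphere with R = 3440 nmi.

209 nmi

Great circle: cos σ = sin φ₁ sin φ₂ + cos φ₁ cos φ₂ cos Δλ,  σ = 1.9909 rad → d_gc = 6848.6 nmi
Rhumb line: Δψ = +1.4773, q = Δφ/Δψ = 0.8633, d_rh = R√(Δφ²+q²Δλ²) = 7057.5 nmi
Excess = 7057.5 − 6848.6 = 208.9 ≈ 209 nmi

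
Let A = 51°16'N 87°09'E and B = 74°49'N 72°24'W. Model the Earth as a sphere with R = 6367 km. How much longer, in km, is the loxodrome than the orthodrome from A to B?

Great circle: cos σ = sin φ₁ sin φ₂ + cos φ₁ cos φ₂ cos Δλ,  σ = 0.9282 rad → d_gc = 5909.7 km
Rhumb line: Δψ = +0.9698, q = Δφ/Δψ = 0.4238, d_rh = R√(Δφ²+q²Δλ²) = 7957.4 km
Excess = 7957.4 − 5909.7 = 2047.7 ≈ 2048 km

2048 km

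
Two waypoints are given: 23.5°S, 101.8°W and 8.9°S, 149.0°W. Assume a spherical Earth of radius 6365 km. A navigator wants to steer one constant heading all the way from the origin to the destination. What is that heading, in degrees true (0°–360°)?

Meridional parts: M(φ₁)=-0.4222, M(φ₂)=-0.1560 → ΔM = +0.2662;  Δλ = -0.8238 rad
tan C = Δλ / ΔM = -3.0947 → C = 287.91°

287.9°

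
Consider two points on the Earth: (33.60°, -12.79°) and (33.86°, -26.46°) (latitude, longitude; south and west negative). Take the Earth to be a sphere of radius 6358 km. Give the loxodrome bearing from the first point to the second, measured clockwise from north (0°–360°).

Δψ = ln[tan(π/4+φ₂/2)/tan(π/4+φ₁/2)] = +0.0055
Δλ = -0.2386 rad (taken the short way round)
course = atan2(Δλ, Δψ) = 271.31°

271.3°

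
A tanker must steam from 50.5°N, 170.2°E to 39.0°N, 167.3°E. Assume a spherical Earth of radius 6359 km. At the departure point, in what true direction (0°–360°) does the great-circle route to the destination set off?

191.2°

N = sin Δλ·cos φ₂ = -0.0393;  D = cos φ₁ sin φ₂ − sin φ₁ cos φ₂ cos Δλ = -0.1986
initial course = atan2(N, D) = 191.20°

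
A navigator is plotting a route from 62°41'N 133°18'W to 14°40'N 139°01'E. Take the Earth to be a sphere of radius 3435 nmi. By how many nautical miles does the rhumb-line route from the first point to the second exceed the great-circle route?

Great circle: cos σ = sin φ₁ sin φ₂ + cos φ₁ cos φ₂ cos Δλ,  σ = 1.3254 rad → d_gc = 4552.87 nmi
Rhumb line: Δψ = -1.1559, q = Δφ/Δψ = 0.7250, d_rh = R√(Δφ²+q²Δλ²) = 4776.38 nmi
Excess = 4776.38 − 4552.87 = 223.51 ≈ 224 nmi

224 nmi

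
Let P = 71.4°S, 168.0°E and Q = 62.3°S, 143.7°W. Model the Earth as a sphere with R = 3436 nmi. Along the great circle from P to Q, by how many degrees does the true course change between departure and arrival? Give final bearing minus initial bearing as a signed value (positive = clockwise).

-44.9°

Initial bearing θ₁ = atan2(sin Δλ cos φ₂, cos φ₁ sin φ₂ − sin φ₁ cos φ₂ cos Δλ) = 88.24°
Final bearing θ₂ = (initial bearing from the destination back to the start) + 180° = 43.30°
Δθ = θ₂ − θ₁ = -44.9°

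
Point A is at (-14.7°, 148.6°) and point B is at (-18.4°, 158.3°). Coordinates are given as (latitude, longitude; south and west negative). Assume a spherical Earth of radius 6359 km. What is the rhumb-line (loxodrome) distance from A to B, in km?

Rhumb course C = atan2(Δλ, Δψ) with Δψ = ln[tan(π/4+φ₂/2)/tan(π/4+φ₁/2)] = -0.0674, Δλ = +0.1693 → C = 111.70°
d = R·|Δφ| / |cos C| = 6359·0.06458 / 0.36980 = 1110 km

1110 km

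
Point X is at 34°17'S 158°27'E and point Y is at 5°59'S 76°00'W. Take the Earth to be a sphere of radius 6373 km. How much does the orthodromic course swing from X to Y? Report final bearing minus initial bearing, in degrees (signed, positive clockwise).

Initial bearing θ₁ = atan2(sin Δλ cos φ₂, cos φ₁ sin φ₂ − sin φ₁ cos φ₂ cos Δλ) = 116.97°
Final bearing θ₂ = (initial bearing from the destination back to the start) + 180° = 47.77°
Δθ = θ₂ − θ₁ = -69.2°

-69.2°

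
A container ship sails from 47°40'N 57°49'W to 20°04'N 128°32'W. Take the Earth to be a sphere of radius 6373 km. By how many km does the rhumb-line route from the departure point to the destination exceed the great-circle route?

Great circle: cos σ = sin φ₁ sin φ₂ + cos φ₁ cos φ₂ cos Δλ,  σ = 1.0899 rad → d_gc = 6946.2 km
Rhumb line: Δψ = -0.5912, q = Δφ/Δψ = 0.8148, d_rh = R√(Δφ²+q²Δλ²) = 7106.6 km
Excess = 7106.6 − 6946.2 = 160.4 ≈ 160 km

160 km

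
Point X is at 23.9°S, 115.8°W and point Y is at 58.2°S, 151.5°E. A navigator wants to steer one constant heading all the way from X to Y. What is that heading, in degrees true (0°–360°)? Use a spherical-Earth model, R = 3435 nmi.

243.0°

Meridional parts: M(φ₁)=-0.4298, M(φ₂)=-1.2558 → ΔM = -0.8260;  Δλ = -1.6179 rad
tan C = Δλ / ΔM = +1.9588 → C = 242.95°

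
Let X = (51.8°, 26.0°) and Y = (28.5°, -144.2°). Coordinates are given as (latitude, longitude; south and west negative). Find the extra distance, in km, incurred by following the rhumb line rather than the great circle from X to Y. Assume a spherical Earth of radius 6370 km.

Great circle: cos σ = sin φ₁ sin φ₂ + cos φ₁ cos φ₂ cos Δλ,  σ = 1.7321 rad → d_gc = 11033.2 km
Rhumb line: Δψ = -0.5412, q = Δφ/Δψ = 0.7514, d_rh = R√(Δφ²+q²Δλ²) = 14452.3 km
Excess = 14452.3 − 11033.2 = 3419.1 ≈ 3419 km

3419 km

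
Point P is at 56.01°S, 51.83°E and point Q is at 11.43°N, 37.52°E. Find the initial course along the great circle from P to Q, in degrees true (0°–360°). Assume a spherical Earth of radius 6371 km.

N = sin Δλ·cos φ₂ = -0.2423;  D = cos φ₁ sin φ₂ − sin φ₁ cos φ₂ cos Δλ = +0.8983
initial course = atan2(N, D) = 344.91°

344.9°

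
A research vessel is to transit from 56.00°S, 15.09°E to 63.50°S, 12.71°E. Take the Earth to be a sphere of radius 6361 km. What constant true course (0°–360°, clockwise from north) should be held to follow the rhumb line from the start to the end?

189.0°

Δψ = ln[tan(π/4+φ₂/2)/tan(π/4+φ₁/2)] = -0.2611
Δλ = -0.0415 rad (taken the short way round)
course = atan2(Δλ, Δψ) = 189.04°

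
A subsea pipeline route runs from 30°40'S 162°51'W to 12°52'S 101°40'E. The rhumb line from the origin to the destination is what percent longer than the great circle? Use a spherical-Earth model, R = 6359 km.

Great circle: σ = 1.5373 rad → d_gc = Rσ = 9776.0 km
Rhumb: Δφ = +0.3107, Δλ = -1.6665, Δψ = +0.3363, q = Δφ/Δψ = 0.9238 → d_rh = R√(Δφ²+q²Δλ²) = 9986.6 km
Excess = (9986.6 − 9776.0) / 9776.0 = 210.6 / 9776.0 = 2.154% ≈ 2.2%

2.2%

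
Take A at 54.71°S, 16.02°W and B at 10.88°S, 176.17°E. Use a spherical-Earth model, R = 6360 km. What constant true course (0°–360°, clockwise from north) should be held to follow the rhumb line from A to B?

Δψ = ln[tan(π/4+φ₂/2)/tan(π/4+φ₁/2)] = +0.9544
Δλ = -2.9288 rad (taken the short way round)
course = atan2(Δλ, Δψ) = 288.05°

288.0°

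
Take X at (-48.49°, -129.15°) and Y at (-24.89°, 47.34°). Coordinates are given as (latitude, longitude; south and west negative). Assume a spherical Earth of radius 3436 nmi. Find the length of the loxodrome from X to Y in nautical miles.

8478 nmi

Δψ = ln[tan(π/4+φ₂/2)/tan(π/4+φ₁/2)] = +0.5216;  Δφ = +0.4119 rad,  Δλ = +3.0803 rad
q = Δφ/Δψ = 0.7898
d = R·√(Δφ² + q²Δλ²) = 3436·2.46733 = 8478 nmi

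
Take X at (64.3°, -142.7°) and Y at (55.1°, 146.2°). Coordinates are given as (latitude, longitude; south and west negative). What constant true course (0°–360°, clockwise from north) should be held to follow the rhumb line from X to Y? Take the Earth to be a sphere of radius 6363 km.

Δψ = ln[tan(π/4+φ₂/2)/tan(π/4+φ₁/2)] = -0.3206
Δλ = -1.2409 rad (taken the short way round)
course = atan2(Δλ, Δψ) = 255.51°

255.5°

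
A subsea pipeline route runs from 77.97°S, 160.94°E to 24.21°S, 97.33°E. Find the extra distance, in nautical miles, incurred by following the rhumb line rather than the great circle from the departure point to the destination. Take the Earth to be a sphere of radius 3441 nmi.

Great circle: cos σ = sin φ₁ sin φ₂ + cos φ₁ cos φ₂ cos Δλ,  σ = 1.0638 rad → d_gc = 3660.48 nmi
Rhumb line: Δψ = +1.8146, q = Δφ/Δψ = 0.5171, d_rh = R√(Δφ²+q²Δλ²) = 3785.01 nmi
Excess = 3785.01 − 3660.48 = 124.53 ≈ 125 nmi

125 nmi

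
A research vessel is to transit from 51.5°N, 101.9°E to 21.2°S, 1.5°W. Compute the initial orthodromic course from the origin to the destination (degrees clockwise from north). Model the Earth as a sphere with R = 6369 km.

266.5°

N = sin Δλ·cos φ₂ = -0.9069;  D = cos φ₁ sin φ₂ − sin φ₁ cos φ₂ cos Δλ = -0.0560
initial course = atan2(N, D) = 266.47°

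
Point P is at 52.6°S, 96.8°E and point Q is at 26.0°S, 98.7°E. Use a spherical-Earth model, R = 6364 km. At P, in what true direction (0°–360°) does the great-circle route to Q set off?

3.8°

N = sin Δλ·cos φ₂ = +0.0298;  D = cos φ₁ sin φ₂ − sin φ₁ cos φ₂ cos Δλ = +0.4474
initial course = atan2(N, D) = 3.81°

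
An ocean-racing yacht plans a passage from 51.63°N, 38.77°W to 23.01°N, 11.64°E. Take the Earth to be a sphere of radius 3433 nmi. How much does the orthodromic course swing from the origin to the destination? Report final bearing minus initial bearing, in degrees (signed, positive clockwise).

At departure: θ₁ = atan2(sin Δλ cos φ₂, cos φ₁ sin φ₂ − sin φ₁ cos φ₂ cos Δλ) = 107.03°
At arrival: θ₂ = atan2(sin Δλ cos φ₁, −cos φ₂ sin φ₁ + sin φ₂ cos φ₁ cos Δλ) = 139.85°
Δθ = θ₂ − θ₁ = +32.8°

+32.8°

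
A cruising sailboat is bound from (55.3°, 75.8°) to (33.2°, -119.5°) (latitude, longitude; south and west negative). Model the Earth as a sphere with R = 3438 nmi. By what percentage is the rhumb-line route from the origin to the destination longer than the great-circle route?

Great circle: σ = 1.5801 rad → d_gc = Rσ = 5432.4 nmi
Rhumb: Δφ = -0.3857, Δλ = +2.8746, Δψ = -0.5485, q = Δφ/Δψ = 0.7032 → d_rh = R√(Δφ²+q²Δλ²) = 7075.1 nmi
Excess = (7075.1 − 5432.4) / 5432.4 = 1642.7 / 5432.4 = 30.24% ≈ 30.2%

30.2%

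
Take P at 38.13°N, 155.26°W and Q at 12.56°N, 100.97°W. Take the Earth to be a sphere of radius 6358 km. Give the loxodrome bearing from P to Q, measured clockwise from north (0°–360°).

117.8°

Meridional parts: M(φ₁)=+0.7209, M(φ₂)=+0.2210 → ΔM = -0.4999;  Δλ = +0.9475 rad
tan C = Δλ / ΔM = -1.8955 → C = 117.81°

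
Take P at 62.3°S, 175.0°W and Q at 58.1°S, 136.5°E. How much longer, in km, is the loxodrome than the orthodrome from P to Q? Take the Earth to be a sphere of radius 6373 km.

Great circle: cos σ = sin φ₁ sin φ₂ + cos φ₁ cos φ₂ cos Δλ,  σ = 0.4167 rad → d_gc = 2655.5 km
Rhumb line: Δψ = +0.1477, q = Δφ/Δψ = 0.4962, d_rh = R√(Δφ²+q²Δλ²) = 2717.2 km
Excess = 2717.2 − 2655.5 = 61.7 ≈ 62 km

62 km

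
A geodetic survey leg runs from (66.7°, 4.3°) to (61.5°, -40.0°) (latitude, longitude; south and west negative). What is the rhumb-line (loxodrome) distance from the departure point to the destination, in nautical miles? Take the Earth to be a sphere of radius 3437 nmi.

Rhumb course C = atan2(Δλ, Δψ) with Δψ = ln[tan(π/4+φ₂/2)/tan(π/4+φ₁/2)] = -0.2085, Δλ = -0.7732 → C = 254.91°
d = R·|Δφ| / |cos C| = 3437·0.09076 / 0.26031 = 1198 nmi

1198 nmi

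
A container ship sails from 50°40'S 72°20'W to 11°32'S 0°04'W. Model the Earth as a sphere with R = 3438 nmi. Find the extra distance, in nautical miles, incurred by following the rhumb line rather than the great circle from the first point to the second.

Great circle: cos σ = sin φ₁ sin φ₂ + cos φ₁ cos φ₂ cos Δλ,  σ = 1.2198 rad → d_gc = 4193.8 nmi
Rhumb line: Δψ = +0.8262, q = Δφ/Δψ = 0.8266, d_rh = R√(Δφ²+q²Δλ²) = 4285.2 nmi
Excess = 4285.2 − 4193.8 = 91.4 ≈ 91 nmi

91 nmi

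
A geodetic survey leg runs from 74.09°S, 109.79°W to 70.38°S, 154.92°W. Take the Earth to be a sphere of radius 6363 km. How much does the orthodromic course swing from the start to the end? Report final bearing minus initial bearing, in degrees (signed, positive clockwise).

+43.2°

Initial bearing θ₁ = atan2(sin Δλ cos φ₂, cos φ₁ sin φ₂ − sin φ₁ cos φ₂ cos Δλ) = 262.72°
Final bearing θ₂ = (initial bearing from the destination back to the start) + 180° = 305.92°
Δθ = θ₂ − θ₁ = +43.2°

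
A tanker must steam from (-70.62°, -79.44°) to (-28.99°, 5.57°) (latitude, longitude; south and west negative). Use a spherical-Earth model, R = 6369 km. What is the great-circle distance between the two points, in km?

6798 km

Haversine: a = sin²(Δφ/2)+cos φ₁ cos φ₂ sin²(Δλ/2) = 0.25878;  σ = 2·atan2(√a,√(1−a))
σ = 61.155° → d = Rσ = 6369·1.06736 = 6798 km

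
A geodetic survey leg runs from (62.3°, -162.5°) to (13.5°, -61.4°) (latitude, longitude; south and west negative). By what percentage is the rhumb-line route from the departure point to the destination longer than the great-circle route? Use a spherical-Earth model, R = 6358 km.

Great circle: σ = 1.4508 rad → d_gc = Rσ = 9224.4 km
Rhumb: Δφ = -0.8517, Δλ = +1.7645, Δψ = -1.1624, q = Δφ/Δψ = 0.7327 → d_rh = R√(Δφ²+q²Δλ²) = 9843.9 km
Excess = (9843.9 − 9224.4) / 9224.4 = 619.5 / 9224.4 = 6.72% ≈ 6.7%

6.7%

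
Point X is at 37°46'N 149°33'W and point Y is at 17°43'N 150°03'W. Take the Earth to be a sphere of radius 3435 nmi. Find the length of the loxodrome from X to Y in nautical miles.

Δψ = ln[tan(π/4+φ₂/2)/tan(π/4+φ₁/2)] = -0.3986;  Δφ = -0.3499 rad,  Δλ = -0.0087 rad
q = Δφ/Δψ = 0.8780
d = R·√(Δφ² + q²Δλ²) = 3435·0.35002 = 1202 nmi

1202 nmi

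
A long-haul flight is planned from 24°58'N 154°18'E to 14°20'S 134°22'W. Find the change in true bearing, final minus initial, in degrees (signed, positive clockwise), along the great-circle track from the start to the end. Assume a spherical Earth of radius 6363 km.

+8.1°

At departure: θ₁ = atan2(sin Δλ cos φ₂, cos φ₁ sin φ₂ − sin φ₁ cos φ₂ cos Δλ) = 111.16°
At arrival: θ₂ = atan2(sin Δλ cos φ₁, −cos φ₂ sin φ₁ + sin φ₂ cos φ₁ cos Δλ) = 119.24°
Δθ = θ₂ − θ₁ = +8.1°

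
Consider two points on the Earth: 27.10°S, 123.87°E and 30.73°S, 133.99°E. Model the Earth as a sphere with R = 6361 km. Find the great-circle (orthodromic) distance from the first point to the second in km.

1062 km

cos σ = sin φ₁ sin φ₂ + cos φ₁ cos φ₂ cos Δλ
      = sin(-27.10°)sin(-30.73°) + cos(-27.10°)cos(-30.73°)cos(10.12°) = 0.9861
σ = 9.568° → d = Rσ = 6361·0.16700 = 1062 km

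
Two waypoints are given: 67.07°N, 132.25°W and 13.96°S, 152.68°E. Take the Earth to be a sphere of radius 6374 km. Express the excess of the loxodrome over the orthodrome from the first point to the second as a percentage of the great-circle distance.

Great circle: σ = 1.6959 rad → d_gc = Rσ = 10809.6 km
Rhumb: Δφ = -1.4142, Δλ = -1.3102, Δψ = -1.8416, q = Δφ/Δψ = 0.7680 → d_rh = R√(Δφ²+q²Δλ²) = 11063.1 km
Excess = (11063.1 − 10809.6) / 10809.6 = 253.5 / 10809.6 = 2.345% ≈ 2.3%

2.3%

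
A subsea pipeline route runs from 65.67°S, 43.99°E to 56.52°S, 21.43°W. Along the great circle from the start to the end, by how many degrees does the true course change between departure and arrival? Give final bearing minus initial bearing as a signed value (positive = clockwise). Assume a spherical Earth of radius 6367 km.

+58.8°

Initial bearing θ₁ = atan2(sin Δλ cos φ₂, cos φ₁ sin φ₂ − sin φ₁ cos φ₂ cos Δλ) = 254.99°
Final bearing θ₂ = (initial bearing from the destination back to the start) + 180° = 313.83°
Δθ = θ₂ − θ₁ = +58.8°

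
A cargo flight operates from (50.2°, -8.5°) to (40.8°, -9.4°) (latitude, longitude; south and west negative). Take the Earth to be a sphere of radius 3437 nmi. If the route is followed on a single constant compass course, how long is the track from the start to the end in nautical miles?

Δψ = ln[tan(π/4+φ₂/2)/tan(π/4+φ₁/2)] = -0.2349;  Δφ = -0.1641 rad,  Δλ = -0.0157 rad
q = Δφ/Δψ = 0.6985
d = R·√(Δφ² + q²Δλ²) = 3437·0.16443 = 565 nmi

565 nmi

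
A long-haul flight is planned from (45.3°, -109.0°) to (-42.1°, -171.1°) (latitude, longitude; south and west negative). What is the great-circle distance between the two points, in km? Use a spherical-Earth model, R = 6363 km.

11487 km

Haversine: a = sin²(Δφ/2)+cos φ₁ cos φ₂ sin²(Δλ/2) = 0.61616;  σ = 2·atan2(√a,√(1−a))
σ = 103.434° → d = Rσ = 6363·1.80526 = 11487 km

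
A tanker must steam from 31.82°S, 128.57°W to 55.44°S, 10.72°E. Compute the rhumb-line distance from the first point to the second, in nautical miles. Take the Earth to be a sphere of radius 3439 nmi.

Δψ = ln[tan(π/4+φ₂/2)/tan(π/4+φ₁/2)] = -0.5814;  Δφ = -0.4122 rad,  Δλ = +2.4311 rad
q = Δφ/Δψ = 0.7091
d = R·√(Δφ² + q²Δλ²) = 3439·1.77248 = 6096 nmi

6096 nmi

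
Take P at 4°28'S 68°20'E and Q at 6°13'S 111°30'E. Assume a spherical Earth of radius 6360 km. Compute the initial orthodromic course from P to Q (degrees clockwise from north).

θ = atan2( sin Δλ·cos φ₂ ,  cos φ₁ sin φ₂ − sin φ₁ cos φ₂ cos Δλ )
  = atan2(+0.6801, -0.0515) = 94.33°

94.3°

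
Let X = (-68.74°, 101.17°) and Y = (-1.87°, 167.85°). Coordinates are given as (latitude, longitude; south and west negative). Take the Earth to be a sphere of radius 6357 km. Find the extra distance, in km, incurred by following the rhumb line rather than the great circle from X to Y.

222 km

Great circle: cos σ = sin φ₁ sin φ₂ + cos φ₁ cos φ₂ cos Δλ,  σ = 1.3960 rad → d_gc = 8874.6 km
Rhumb line: Δψ = +1.6403, q = Δφ/Δψ = 0.7115, d_rh = R√(Δφ²+q²Δλ²) = 9096.9 km
Excess = 9096.9 − 8874.6 = 222.3 ≈ 222 km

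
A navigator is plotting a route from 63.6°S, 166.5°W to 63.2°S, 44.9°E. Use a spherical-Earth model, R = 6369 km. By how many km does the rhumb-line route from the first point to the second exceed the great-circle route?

Great circle: cos σ = sin φ₁ sin φ₂ + cos φ₁ cos φ₂ cos Δλ,  σ = 0.8913 rad → d_gc = 5676.84 km
Rhumb line: Δψ = +0.0156, q = Δφ/Δψ = 0.4478, d_rh = R√(Δφ²+q²Δλ²) = 7396.25 km
Excess = 7396.25 − 5676.84 = 1719.41 ≈ 1719 km

1719 km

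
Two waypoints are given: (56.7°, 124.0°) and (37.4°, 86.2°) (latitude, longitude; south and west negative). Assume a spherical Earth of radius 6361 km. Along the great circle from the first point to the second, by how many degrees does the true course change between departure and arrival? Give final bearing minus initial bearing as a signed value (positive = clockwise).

Initial bearing θ₁ = atan2(sin Δλ cos φ₂, cos φ₁ sin φ₂ − sin φ₁ cos φ₂ cos Δλ) = 248.56°
Final bearing θ₂ = (initial bearing from the destination back to the start) + 180° = 220.04°
Δθ = θ₂ − θ₁ = -28.5°

-28.5°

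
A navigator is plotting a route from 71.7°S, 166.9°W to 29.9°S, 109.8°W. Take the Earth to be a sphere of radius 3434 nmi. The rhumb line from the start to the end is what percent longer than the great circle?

Great circle: σ = 0.9006 rad → d_gc = Rσ = 3092.7 nmi
Rhumb: Δφ = +0.7295, Δλ = +0.9966, Δψ = +1.2786, q = Δφ/Δψ = 0.5706 → d_rh = R√(Δφ²+q²Δλ²) = 3176.3 nmi
Excess = (3176.3 − 3092.7) / 3092.7 = 83.6 / 3092.7 = 2.70% ≈ 2.7%

2.7%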